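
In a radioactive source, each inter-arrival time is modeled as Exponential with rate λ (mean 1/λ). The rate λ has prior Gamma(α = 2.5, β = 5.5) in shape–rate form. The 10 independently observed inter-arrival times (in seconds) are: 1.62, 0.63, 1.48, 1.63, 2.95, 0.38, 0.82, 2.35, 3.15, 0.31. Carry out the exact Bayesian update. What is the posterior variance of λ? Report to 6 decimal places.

0.028837

With a Gamma(shape α, rate β) prior on the exponential rate λ, the posterior after n observations with total T = Σxᵢ is Gamma(α+n, β+T).
Sum of observations T = 15.32 seconds; n = 10.
Posterior: Gamma(2.5+10, 5.5+15.32) = Gamma(12.5, 20.82).
Var = α/β² = 0.028837.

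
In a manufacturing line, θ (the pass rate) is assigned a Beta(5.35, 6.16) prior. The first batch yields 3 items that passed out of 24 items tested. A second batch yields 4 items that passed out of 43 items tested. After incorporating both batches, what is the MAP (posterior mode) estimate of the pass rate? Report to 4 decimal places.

The Beta prior is conjugate to a Binomial/Bernoulli likelihood; the update adds successes to α and failures to β.
After batch 1: Beta(5.35+3, 6.16+21) = Beta(8.35, 27.16).
After batch 2: Beta(8.35+4, 27.16+39) = Beta(12.35, 66.16).
Mode of Beta(a,b) for a,b>1 is (a−1)/(a+b−2) = 11.35/76.51 = 0.1483.

0.1483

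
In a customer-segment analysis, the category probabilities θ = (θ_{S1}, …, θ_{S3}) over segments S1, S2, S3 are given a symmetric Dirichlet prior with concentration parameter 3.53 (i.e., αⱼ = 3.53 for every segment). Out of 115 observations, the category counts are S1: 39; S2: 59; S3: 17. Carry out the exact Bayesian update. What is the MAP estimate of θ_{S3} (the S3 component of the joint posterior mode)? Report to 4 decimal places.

0.1593

The Dirichlet prior is conjugate to the Multinomial likelihood: each posterior αⱼ = prior αⱼ + observed count nⱼ.
Posterior concentration: (42.53, 62.53, 20.53), total = 125.59.
Joint mode component: (α_{S3}−1)/(Σα−K) = 19.53/122.59 = 0.1593.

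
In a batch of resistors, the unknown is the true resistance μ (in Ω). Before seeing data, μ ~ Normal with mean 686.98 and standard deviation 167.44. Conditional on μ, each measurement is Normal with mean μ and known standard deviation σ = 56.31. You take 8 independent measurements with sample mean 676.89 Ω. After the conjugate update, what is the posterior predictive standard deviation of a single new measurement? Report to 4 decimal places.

For Normal data with known variance σ², a Normal(μ₀, σ₀²) prior on μ is conjugate. Posterior precision = 1/σ₀² + n/σ²; posterior mean is the precision-weighted average of μ₀ and x̄.
σ₀² = 167.44² = 28036.1536, σ² = 56.31² = 3170.8161; σ² + n·σ₀² = 3170.8161 + 8·28036.1536 = 227460.0449.
Posterior precision = 1/σ₀² + n/σ² = 1/28036.1536 + 8/3170.8161 = (σ² + n·σ₀²)/(σ₀²σ²) = 227460.0449/(28036.1536·3170.8161); posterior variance σₙ² = σ₀²σ²/(σ² + n·σ₀²) = 28036.1536·3170.8161/227460.0449 = 390.826825.
Predictive variance for one new observation = σₙ² + σ² = 28036.1536·3170.8161/227460.0449 + 3170.8161 = σ²·(σ₀² + 227460.0449)/227460.0449 = 3170.8161·255496.1985/227460.0449 = 3561.642925; SD = √(3170.8161·255496.1985/227460.0449) = 59.6795.

59.6795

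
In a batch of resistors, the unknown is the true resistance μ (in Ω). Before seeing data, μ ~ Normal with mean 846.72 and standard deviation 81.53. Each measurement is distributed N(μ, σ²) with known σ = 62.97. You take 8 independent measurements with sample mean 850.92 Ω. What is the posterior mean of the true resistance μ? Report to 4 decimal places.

For Normal data with known variance σ², a Normal(μ₀, σ₀²) prior on μ is conjugate. Posterior precision = 1/σ₀² + n/σ²; posterior mean is the precision-weighted average of μ₀ and x̄.
n·x̄ = 8·850.92 = 6807.36.
σ₀² = 81.53² = 6647.1409, σ² = 62.97² = 3965.2209; σ² + n·σ₀² = 3965.2209 + 8·6647.1409 = 57142.3481.
Posterior mean = (μ₀/σ₀² + n·x̄/σ²)/(1/σ₀² + n/σ²) = (σ²·μ₀ + σ₀²·n·x̄)/(σ² + n·σ₀²) = (3965.2209·846.72 + 6647.1409·6807.36)/57142.3481 = 48606912.917472/57142.3481 = 850.6286.

850.6286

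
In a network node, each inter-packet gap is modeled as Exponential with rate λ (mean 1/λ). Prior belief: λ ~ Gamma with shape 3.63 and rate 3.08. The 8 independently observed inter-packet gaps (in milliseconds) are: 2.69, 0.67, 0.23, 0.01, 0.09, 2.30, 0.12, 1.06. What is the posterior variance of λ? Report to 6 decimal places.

0.110696

With a Gamma(shape α, rate β) prior on the exponential rate λ, the posterior after n observations with total T = Σxᵢ is Gamma(α+n, β+T).
Sum of observations T = 7.17 milliseconds; n = 8.
Posterior: Gamma(3.63+8, 3.08+7.17) = Gamma(11.63, 10.25).
Var = α/β² = 0.110696.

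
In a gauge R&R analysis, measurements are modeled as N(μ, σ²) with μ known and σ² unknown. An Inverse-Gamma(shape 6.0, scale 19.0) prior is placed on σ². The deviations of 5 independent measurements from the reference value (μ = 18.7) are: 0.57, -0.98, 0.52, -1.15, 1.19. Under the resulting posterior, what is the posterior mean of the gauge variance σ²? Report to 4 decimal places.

With known mean μ and an Inverse-Gamma(α, β) prior on σ², the Normal likelihood is conjugate: posterior is Inv-Gamma(α + n/2, β + Σ(xᵢ−μ)²/2).
Σ(xᵢ−μ)² = (0.57)² + (-0.98)² + (0.52)² + (-1.15)² + (1.19)² = 4.2943.
Posterior: Inv-Gamma(6.0 + 5/2, 19.0 + 4.2943/2) = Inv-Gamma(8.50, 21.14715).
E[σ²|data] = β/(α−1) = 21.14715/7.50 = 2.8196.

2.8196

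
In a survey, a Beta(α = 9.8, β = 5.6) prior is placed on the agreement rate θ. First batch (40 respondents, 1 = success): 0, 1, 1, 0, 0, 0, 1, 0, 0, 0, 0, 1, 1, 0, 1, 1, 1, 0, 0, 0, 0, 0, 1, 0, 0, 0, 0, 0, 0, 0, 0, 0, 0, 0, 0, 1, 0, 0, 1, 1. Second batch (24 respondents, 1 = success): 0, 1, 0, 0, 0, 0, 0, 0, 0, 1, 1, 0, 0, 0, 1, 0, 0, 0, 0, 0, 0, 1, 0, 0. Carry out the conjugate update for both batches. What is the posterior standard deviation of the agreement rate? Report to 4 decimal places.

The Beta prior is conjugate to a Binomial/Bernoulli likelihood; the update adds successes to α and failures to β.
After batch 1: Beta(9.8+12, 5.6+28) = Beta(21.8, 33.6).
After batch 2: Beta(21.8+5, 33.6+19) = Beta(26.8, 52.6).
Var = αβ/((α+β)²(α+β+1)) = 26.8·52.6/(79.4²·80.4) = 0.00278114; SD = √0.00278114 = 0.0527.

0.0527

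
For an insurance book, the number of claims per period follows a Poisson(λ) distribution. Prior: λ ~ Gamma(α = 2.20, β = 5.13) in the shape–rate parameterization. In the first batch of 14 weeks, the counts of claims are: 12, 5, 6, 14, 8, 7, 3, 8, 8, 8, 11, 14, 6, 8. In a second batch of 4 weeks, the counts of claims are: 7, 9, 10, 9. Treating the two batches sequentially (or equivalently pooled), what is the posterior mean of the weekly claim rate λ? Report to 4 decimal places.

With a Gamma(shape α, rate β) prior, the Poisson likelihood is conjugate: the posterior is Gamma(α + ΣXᵢ, β + n).
Batch 1: sum of counts S = 118 over n = 14 weeks.
After batch 1: Gamma(α+S, β+n) = Gamma(2.20+118, 5.13+14) = Gamma(120.20, 19.13).
Batch 2: sum of counts S = 35 over n = 4 weeks.
After batch 2: Gamma(α+S, β+n) = Gamma(120.20+35, 19.13+4) = Gamma(155.20, 23.13).
Posterior mean = α/β = 155.20/23.13 = 6.7099.

6.7099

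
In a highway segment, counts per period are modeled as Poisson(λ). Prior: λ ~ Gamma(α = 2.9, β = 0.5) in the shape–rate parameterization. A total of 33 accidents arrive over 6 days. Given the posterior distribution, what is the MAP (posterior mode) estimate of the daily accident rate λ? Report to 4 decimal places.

5.3692

With a Gamma(shape α, rate β) prior, the Poisson likelihood is conjugate: the posterior is Gamma(α + ΣXᵢ, β + n).
Posterior: Gamma(α+S, β+n) = Gamma(2.9+33, 0.5+6) = Gamma(35.9, 6.5).
Mode of Gamma(α,β) for α≥1 is (α−1)/β = 34.9/6.5 = 5.3692.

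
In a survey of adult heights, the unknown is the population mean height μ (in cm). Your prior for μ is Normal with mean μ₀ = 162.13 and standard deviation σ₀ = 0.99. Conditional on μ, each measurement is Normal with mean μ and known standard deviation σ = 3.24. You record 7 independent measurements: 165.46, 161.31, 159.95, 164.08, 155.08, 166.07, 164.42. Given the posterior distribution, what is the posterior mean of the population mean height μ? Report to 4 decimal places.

For Normal data with known variance σ², a Normal(μ₀, σ₀²) prior on μ is conjugate. Posterior precision = 1/σ₀² + n/σ²; posterior mean is the precision-weighted average of μ₀ and x̄.
Σxᵢ = 165.46 + 161.31 + 159.95 + 164.08 + 155.08 + 166.07 + 164.42 = 1136.37, so n·x̄ = 1136.37.
σ₀² = 0.99² = 0.9801, σ² = 3.24² = 10.4976; σ² + n·σ₀² = 10.4976 + 7·0.9801 = 17.3583.
Posterior mean = (μ₀/σ₀² + n·x̄/σ²)/(1/σ₀² + n/σ²) = (σ²·μ₀ + σ₀²·n·x̄)/(σ² + n·σ₀²) = (10.4976·162.13 + 0.9801·1136.37)/17.3583 = 2815.732125/17.3583 = 162.2124.

162.2124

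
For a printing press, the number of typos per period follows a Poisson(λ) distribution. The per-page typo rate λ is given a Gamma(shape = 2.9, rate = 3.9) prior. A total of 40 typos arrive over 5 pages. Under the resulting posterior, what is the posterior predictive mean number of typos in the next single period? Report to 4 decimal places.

With a Gamma(shape α, rate β) prior, the Poisson likelihood is conjugate: the posterior is Gamma(α + ΣXᵢ, β + n).
Posterior: Gamma(α+S, β+n) = Gamma(2.9+40, 3.9+5) = Gamma(42.9, 8.9).
The predictive distribution for one future period is NegBinom with mean α/β = 4.8202.

4.8202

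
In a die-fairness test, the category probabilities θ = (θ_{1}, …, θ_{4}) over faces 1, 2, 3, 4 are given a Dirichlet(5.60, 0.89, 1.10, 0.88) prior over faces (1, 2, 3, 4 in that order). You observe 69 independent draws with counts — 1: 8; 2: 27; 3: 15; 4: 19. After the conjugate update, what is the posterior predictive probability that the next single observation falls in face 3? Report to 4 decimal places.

0.2078

The Dirichlet prior is conjugate to the Multinomial likelihood: each posterior αⱼ = prior αⱼ + observed count nⱼ.
Posterior concentration: (13.60, 27.89, 16.10, 19.88), total = 77.47.
P(next = 3 | data) = α_{3}/Σα = 0.2078.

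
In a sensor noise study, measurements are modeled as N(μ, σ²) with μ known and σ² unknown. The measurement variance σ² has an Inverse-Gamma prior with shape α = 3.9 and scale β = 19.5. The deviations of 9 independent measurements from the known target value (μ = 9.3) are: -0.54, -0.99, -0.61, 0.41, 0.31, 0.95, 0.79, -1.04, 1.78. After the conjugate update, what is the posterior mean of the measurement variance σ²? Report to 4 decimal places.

With known mean μ and an Inverse-Gamma(α, β) prior on σ², the Normal likelihood is conjugate: posterior is Inv-Gamma(α + n/2, β + Σ(xᵢ−μ)²/2).
Σ(xᵢ−μ)² = (-0.54)² + (-0.99)² + (-0.61)² + (0.41)² + (0.31)² + (0.95)² + (0.79)² + (-1.04)² + (1.78)² = 7.6846.
Posterior: Inv-Gamma(3.9 + 9/2, 19.5 + 7.6846/2) = Inv-Gamma(8.40, 23.34230).
E[σ²|data] = β/(α−1) = 23.34230/7.40 = 3.1544.

3.1544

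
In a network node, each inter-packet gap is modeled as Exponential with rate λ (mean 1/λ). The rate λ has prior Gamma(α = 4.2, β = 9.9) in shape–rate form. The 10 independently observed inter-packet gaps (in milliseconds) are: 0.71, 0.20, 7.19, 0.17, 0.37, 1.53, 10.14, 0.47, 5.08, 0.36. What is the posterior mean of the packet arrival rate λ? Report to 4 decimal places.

0.3931

With a Gamma(shape α, rate β) prior on the exponential rate λ, the posterior after n observations with total T = Σxᵢ is Gamma(α+n, β+T).
Sum of observations T = 26.22 milliseconds; n = 10.
Posterior: Gamma(4.2+10, 9.9+26.22) = Gamma(14.2, 36.12).
Posterior mean of λ = α/β = 14.2/36.12 = 0.3931.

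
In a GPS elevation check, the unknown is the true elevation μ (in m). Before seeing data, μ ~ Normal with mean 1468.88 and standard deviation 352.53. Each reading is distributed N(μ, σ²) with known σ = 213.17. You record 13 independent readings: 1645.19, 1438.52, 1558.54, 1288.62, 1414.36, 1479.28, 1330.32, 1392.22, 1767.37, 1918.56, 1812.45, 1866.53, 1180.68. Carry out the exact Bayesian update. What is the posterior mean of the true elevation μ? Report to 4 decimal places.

1543.4892

For Normal data with known variance σ², a Normal(μ₀, σ₀²) prior on μ is conjugate. Posterior precision = 1/σ₀² + n/σ²; posterior mean is the precision-weighted average of μ₀ and x̄.
Σxᵢ = 1645.19 + 1438.52 + 1558.54 + 1288.62 + 1414.36 + 1479.28 + 1330.32 + 1392.22 + 1767.37 + 1918.56 + 1812.45 + 1866.53 + 1180.68 = 20092.64, so n·x̄ = 20092.64.
σ₀² = 352.53² = 124277.4009, σ² = 213.17² = 45441.4489; σ² + n·σ₀² = 45441.4489 + 13·124277.4009 = 1661047.6606.
Posterior mean = (μ₀/σ₀² + n·x̄/σ²)/(1/σ₀² + n/σ²) = (σ²·μ₀ + σ₀²·n·x̄)/(σ² + n·σ₀²) = (45441.4489·1468.88 + 124277.4009·20092.64)/1661047.6606 = 2563809111.879608/1661047.6606 = 1543.4892.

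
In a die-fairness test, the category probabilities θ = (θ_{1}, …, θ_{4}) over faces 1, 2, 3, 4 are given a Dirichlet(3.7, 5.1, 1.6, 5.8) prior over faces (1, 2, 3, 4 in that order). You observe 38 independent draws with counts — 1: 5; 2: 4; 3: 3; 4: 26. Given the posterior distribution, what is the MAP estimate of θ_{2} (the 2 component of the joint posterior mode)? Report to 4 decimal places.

0.1614

The Dirichlet prior is conjugate to the Multinomial likelihood: each posterior αⱼ = prior αⱼ + observed count nⱼ.
Posterior concentration: (8.7, 9.1, 4.6, 31.8), total = 54.2.
Joint mode component: (α_{2}−1)/(Σα−K) = 8.1/50.2 = 0.1614.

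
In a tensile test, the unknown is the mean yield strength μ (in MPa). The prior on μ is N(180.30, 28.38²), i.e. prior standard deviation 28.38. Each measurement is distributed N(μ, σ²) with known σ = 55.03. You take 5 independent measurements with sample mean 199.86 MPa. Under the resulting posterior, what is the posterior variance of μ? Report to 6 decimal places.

For Normal data with known variance σ², a Normal(μ₀, σ₀²) prior on μ is conjugate. Posterior precision = 1/σ₀² + n/σ²; posterior mean is the precision-weighted average of μ₀ and x̄.
σ₀² = 28.38² = 805.4244, σ² = 55.03² = 3028.3009; σ² + n·σ₀² = 3028.3009 + 5·805.4244 = 7055.4229.
Posterior precision = 1/σ₀² + n/σ² = 1/805.4244 + 5/3028.3009 = (σ² + n·σ₀²)/(σ₀²σ²) = 7055.4229/(805.4244·3028.3009); posterior variance σₙ² = σ₀²σ²/(σ² + n·σ₀²) = 805.4244·3028.3009/7055.4229 = 345.701097.

345.701097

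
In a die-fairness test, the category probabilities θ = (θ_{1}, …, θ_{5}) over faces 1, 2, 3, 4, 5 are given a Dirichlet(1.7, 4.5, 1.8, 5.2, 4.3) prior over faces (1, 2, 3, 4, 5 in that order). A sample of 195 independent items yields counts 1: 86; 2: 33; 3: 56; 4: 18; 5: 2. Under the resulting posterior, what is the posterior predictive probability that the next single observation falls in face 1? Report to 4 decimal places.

The Dirichlet prior is conjugate to the Multinomial likelihood: each posterior αⱼ = prior αⱼ + observed count nⱼ.
Posterior concentration: (87.7, 37.5, 57.8, 23.2, 6.3), total = 212.5.
P(next = 1 | data) = α_{1}/Σα = 0.4127.

0.4127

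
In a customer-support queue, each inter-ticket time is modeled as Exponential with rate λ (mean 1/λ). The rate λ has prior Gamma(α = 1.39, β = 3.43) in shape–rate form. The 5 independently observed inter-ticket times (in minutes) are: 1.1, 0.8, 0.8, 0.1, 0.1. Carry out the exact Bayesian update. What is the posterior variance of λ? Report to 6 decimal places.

With a Gamma(shape α, rate β) prior on the exponential rate λ, the posterior after n observations with total T = Σxᵢ is Gamma(α+n, β+T).
Sum of observations T = 2.9 minutes; n = 5.
Posterior: Gamma(1.39+5, 3.43+2.9) = Gamma(6.39, 6.33).
Var = α/β² = 0.159475.

0.159475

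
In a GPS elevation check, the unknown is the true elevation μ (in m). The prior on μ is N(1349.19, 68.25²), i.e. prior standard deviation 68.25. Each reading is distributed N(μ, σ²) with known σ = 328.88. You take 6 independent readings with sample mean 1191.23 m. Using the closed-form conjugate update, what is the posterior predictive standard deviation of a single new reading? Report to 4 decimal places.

334.4602

For Normal data with known variance σ², a Normal(μ₀, σ₀²) prior on μ is conjugate. Posterior precision = 1/σ₀² + n/σ²; posterior mean is the precision-weighted average of μ₀ and x̄.
σ₀² = 68.25² = 4658.0625, σ² = 328.88² = 108162.0544; σ² + n·σ₀² = 108162.0544 + 6·4658.0625 = 136110.4294.
Posterior precision = 1/σ₀² + n/σ² = 1/4658.0625 + 6/108162.0544 = (σ² + n·σ₀²)/(σ₀²σ²) = 136110.4294/(4658.0625·108162.0544); posterior variance σₙ² = σ₀²σ²/(σ² + n·σ₀²) = 4658.0625·108162.0544/136110.4294 = 3701.594446.
Predictive variance for one new observation = σₙ² + σ² = 4658.0625·108162.0544/136110.4294 + 108162.0544 = σ²·(σ₀² + 136110.4294)/136110.4294 = 108162.0544·140768.4919/136110.4294 = 111863.648846; SD = √(108162.0544·140768.4919/136110.4294) = 334.4602.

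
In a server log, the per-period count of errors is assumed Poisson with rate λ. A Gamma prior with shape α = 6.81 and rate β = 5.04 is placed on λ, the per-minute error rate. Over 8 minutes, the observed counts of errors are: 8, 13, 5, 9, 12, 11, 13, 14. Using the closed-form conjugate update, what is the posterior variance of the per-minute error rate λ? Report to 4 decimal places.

0.5399

With a Gamma(shape α, rate β) prior, the Poisson likelihood is conjugate: the posterior is Gamma(α + ΣXᵢ, β + n).
Sum of counts S = 85 over n = 8 minutes.
Posterior: Gamma(α+S, β+n) = Gamma(6.81+85, 5.04+8) = Gamma(91.81, 13.04).
Var = α/β² = 91.81/13.04² = 0.5399.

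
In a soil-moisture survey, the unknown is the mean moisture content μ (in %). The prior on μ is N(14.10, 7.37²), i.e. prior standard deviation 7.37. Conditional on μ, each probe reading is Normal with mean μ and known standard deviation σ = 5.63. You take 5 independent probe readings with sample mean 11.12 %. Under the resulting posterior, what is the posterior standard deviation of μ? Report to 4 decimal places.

For Normal data with known variance σ², a Normal(μ₀, σ₀²) prior on μ is conjugate. Posterior precision = 1/σ₀² + n/σ²; posterior mean is the precision-weighted average of μ₀ and x̄.
σ₀² = 7.37² = 54.3169, σ² = 5.63² = 31.6969; σ² + n·σ₀² = 31.6969 + 5·54.3169 = 303.2814.
Posterior precision = 1/σ₀² + n/σ² = 1/54.3169 + 5/31.6969 = (σ² + n·σ₀²)/(σ₀²σ²) = 303.2814/(54.3169·31.6969); posterior variance σₙ² = σ₀²σ²/(σ² + n·σ₀²) = 54.3169·31.6969/303.2814 = 5.676831.
Posterior SD = √σₙ² = √(54.3169·31.6969/303.2814) = 2.3826.

2.3826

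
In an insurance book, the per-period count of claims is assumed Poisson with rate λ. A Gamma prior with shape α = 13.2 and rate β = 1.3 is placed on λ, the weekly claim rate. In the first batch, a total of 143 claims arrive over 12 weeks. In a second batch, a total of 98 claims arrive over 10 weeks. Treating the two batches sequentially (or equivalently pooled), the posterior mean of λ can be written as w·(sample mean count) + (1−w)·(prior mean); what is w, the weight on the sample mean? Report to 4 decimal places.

With a Gamma(shape α, rate β) prior, the Poisson likelihood is conjugate: the posterior is Gamma(α + ΣXᵢ, β + n).
Total number of weeks: n = 12 + 10 = 22.
Posterior mean = (α₀+S)/(β₀+n) = [n/(β₀+n)]·(S/n) + [β₀/(β₀+n)]·(α₀/β₀), so only n and β₀ enter the weight.
Weight on data w = n/(β₀+n) = 22/(1.3+22) = 22/23.3 = 0.9442.

0.9442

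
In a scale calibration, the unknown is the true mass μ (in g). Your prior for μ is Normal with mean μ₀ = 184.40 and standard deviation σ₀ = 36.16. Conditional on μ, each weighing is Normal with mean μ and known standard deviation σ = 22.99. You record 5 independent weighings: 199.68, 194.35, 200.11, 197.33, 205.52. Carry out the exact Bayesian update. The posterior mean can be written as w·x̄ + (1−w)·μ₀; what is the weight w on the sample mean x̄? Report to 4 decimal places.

For Normal data with known variance σ², a Normal(μ₀, σ₀²) prior on μ is conjugate. Posterior precision = 1/σ₀² + n/σ²; posterior mean is the precision-weighted average of μ₀ and x̄.
σ₀² = 36.16² = 1307.5456, σ² = 22.99² = 528.5401. Prior precision 1/σ₀² = 1/1307.5456; data precision n/σ² = 5/528.5401.
w = (n/σ²)/(1/σ₀² + n/σ²) = n·σ₀²/(σ² + n·σ₀²) = 5·1307.5456/(528.5401 + 5·1307.5456) = 6537.728/7066.2681 = 0.9252.

0.9252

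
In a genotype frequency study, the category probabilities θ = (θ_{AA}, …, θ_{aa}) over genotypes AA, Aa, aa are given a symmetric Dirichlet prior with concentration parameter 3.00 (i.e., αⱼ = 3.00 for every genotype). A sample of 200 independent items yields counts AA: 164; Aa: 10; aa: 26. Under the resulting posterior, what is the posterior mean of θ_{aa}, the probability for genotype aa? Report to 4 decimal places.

The Dirichlet prior is conjugate to the Multinomial likelihood: each posterior αⱼ = prior αⱼ + observed count nⱼ.
Posterior concentration: (167.00, 13.00, 29.00), total = 209.00.
E[θ_{aa}|data] = α_{aa}/Σα = 29.00/209.00 = 0.1388.

0.1388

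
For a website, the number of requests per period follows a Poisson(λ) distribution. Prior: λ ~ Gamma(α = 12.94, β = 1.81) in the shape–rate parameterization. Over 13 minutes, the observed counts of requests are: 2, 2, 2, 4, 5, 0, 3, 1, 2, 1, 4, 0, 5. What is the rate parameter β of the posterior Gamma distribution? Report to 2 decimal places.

With a Gamma(shape α, rate β) prior, the Poisson likelihood is conjugate: the posterior is Gamma(α + ΣXᵢ, β + n).
Sum of counts S = 31 over n = 13 minutes.
Posterior: Gamma(α+S, β+n) = Gamma(12.94+31, 1.81+13) = Gamma(43.94, 14.81).
Posterior β = 14.81.

14.81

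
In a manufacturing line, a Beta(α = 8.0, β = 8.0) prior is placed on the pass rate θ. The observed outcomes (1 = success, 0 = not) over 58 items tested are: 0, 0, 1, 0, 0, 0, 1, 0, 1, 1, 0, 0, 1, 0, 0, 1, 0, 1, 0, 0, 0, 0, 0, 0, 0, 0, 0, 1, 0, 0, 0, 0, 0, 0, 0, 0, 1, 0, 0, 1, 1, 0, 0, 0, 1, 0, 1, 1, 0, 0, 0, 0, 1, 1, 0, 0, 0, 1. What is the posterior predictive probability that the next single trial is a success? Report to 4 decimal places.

The Beta prior is conjugate to a Binomial/Bernoulli likelihood; the update adds successes to α and failures to β.
Posterior: Beta(α+k, β+n−k) = Beta(8.0+17, 8.0+41) = Beta(25.0, 49.0).
For a single future Bernoulli trial, P(success | data) = α/(α+β) = 0.3378.

0.3378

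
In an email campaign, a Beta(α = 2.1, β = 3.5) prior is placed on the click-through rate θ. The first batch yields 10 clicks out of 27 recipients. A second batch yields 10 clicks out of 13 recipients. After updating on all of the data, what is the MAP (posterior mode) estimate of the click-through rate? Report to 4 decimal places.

The Beta prior is conjugate to a Binomial/Bernoulli likelihood; the update adds successes to α and failures to β.
After batch 1: Beta(2.1+10, 3.5+17) = Beta(12.1, 20.5).
After batch 2: Beta(12.1+10, 20.5+3) = Beta(22.1, 23.5).
Mode of Beta(a,b) for a,b>1 is (a−1)/(a+b−2) = 21.1/43.6 = 0.4839.

0.4839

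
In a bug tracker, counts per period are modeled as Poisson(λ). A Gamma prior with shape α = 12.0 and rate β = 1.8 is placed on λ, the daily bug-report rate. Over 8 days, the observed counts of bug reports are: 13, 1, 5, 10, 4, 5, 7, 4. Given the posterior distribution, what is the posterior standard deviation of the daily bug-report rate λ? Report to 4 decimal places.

With a Gamma(shape α, rate β) prior, the Poisson likelihood is conjugate: the posterior is Gamma(α + ΣXᵢ, β + n).
Sum of counts S = 49 over n = 8 days.
Posterior: Gamma(α+S, β+n) = Gamma(12.0+49, 1.8+8) = Gamma(61.0, 9.8).
SD = √α/β = √61.0/9.8 = 0.7970.

0.7970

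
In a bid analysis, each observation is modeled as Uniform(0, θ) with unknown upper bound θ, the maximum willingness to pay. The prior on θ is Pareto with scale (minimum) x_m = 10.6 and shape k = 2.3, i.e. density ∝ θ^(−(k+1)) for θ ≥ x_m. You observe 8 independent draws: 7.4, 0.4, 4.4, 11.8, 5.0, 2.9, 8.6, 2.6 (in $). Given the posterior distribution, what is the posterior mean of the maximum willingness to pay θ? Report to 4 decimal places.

A Pareto(scale x_m, shape k) prior on the upper bound θ of Uniform(0, θ) is conjugate: posterior is Pareto(max(x_m, max xᵢ), k + n).
Sample maximum = 11.8; prior scale x_m = 10.6 → posterior scale = max = 11.8.
Posterior shape = 2.3 + 8 = 10.3.
E[θ|data] = k·x_m/(k−1) = 10.3·11.8/9.3 = 13.0688.

13.0688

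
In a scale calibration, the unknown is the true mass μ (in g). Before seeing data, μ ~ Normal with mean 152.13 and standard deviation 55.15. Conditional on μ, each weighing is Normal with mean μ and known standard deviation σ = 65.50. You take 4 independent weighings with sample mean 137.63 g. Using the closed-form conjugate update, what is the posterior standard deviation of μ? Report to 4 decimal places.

For Normal data with known variance σ², a Normal(μ₀, σ₀²) prior on μ is conjugate. Posterior precision = 1/σ₀² + n/σ²; posterior mean is the precision-weighted average of μ₀ and x̄.
σ₀² = 55.15² = 3041.5225, σ² = 65.50² = 4290.25; σ² + n·σ₀² = 4290.25 + 4·3041.5225 = 16456.34.
Posterior precision = 1/σ₀² + n/σ² = 1/3041.5225 + 4/4290.25 = (σ² + n·σ₀²)/(σ₀²σ²) = 16456.34/(3041.5225·4290.25); posterior variance σₙ² = σ₀²σ²/(σ² + n·σ₀²) = 3041.5225·4290.25/16456.34 = 792.940101.
Posterior SD = √σₙ² = √(3041.5225·4290.25/16456.34) = 28.1592.

28.1592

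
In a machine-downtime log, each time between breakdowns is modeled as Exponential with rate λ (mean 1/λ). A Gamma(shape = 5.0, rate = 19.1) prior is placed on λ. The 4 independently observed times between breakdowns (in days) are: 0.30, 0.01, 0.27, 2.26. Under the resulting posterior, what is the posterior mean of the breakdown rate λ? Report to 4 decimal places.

0.4102

With a Gamma(shape α, rate β) prior on the exponential rate λ, the posterior after n observations with total T = Σxᵢ is Gamma(α+n, β+T).
Sum of observations T = 2.84 days; n = 4.
Posterior: Gamma(5.0+4, 19.1+2.84) = Gamma(9.0, 21.94).
Posterior mean of λ = α/β = 9.0/21.94 = 0.4102.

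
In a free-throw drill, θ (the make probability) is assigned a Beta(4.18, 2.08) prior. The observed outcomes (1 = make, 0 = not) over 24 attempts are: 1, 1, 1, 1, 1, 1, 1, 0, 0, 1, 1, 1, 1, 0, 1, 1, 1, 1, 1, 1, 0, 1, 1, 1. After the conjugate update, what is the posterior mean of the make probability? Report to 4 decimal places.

The Beta prior is conjugate to a Binomial/Bernoulli likelihood; the update adds successes to α and failures to β.
Posterior: Beta(α+k, β+n−k) = Beta(4.18+20, 2.08+4) = Beta(24.18, 6.08).
Posterior mean = α/(α+β) = 24.18/30.26 = 0.7991.

0.7991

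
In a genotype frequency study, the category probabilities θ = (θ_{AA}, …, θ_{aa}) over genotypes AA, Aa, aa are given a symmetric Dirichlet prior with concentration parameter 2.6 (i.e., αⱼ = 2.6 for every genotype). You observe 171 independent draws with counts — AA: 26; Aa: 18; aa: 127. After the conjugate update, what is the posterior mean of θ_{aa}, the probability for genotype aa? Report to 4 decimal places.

0.7248

The Dirichlet prior is conjugate to the Multinomial likelihood: each posterior αⱼ = prior αⱼ + observed count nⱼ.
Posterior concentration: (28.6, 20.6, 129.6), total = 178.8.
E[θ_{aa}|data] = α_{aa}/Σα = 129.6/178.8 = 0.7248.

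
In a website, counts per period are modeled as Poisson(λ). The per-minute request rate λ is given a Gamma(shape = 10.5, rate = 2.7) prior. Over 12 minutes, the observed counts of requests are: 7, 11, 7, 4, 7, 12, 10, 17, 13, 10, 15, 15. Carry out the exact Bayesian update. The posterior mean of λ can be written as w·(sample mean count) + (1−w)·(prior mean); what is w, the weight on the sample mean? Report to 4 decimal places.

With a Gamma(shape α, rate β) prior, the Poisson likelihood is conjugate: the posterior is Gamma(α + ΣXᵢ, β + n).
Posterior mean = (α₀+S)/(β₀+n) = [n/(β₀+n)]·(S/n) + [β₀/(β₀+n)]·(α₀/β₀), so only n and β₀ enter the weight.
Weight on data w = n/(β₀+n) = 12/(2.7+12) = 12/14.7 = 0.8163.

0.8163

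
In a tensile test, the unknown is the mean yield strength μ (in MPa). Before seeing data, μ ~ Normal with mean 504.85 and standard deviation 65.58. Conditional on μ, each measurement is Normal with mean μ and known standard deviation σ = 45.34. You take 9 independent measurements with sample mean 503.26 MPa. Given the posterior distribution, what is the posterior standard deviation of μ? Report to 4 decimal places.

For Normal data with known variance σ², a Normal(μ₀, σ₀²) prior on μ is conjugate. Posterior precision = 1/σ₀² + n/σ²; posterior mean is the precision-weighted average of μ₀ and x̄.
σ₀² = 65.58² = 4300.7364, σ² = 45.34² = 2055.7156; σ² + n·σ₀² = 2055.7156 + 9·4300.7364 = 40762.3432.
Posterior precision = 1/σ₀² + n/σ² = 1/4300.7364 + 9/2055.7156 = (σ² + n·σ₀²)/(σ₀²σ²) = 40762.3432/(4300.7364·2055.7156); posterior variance σₙ² = σ₀²σ²/(σ² + n·σ₀²) = 4300.7364·2055.7156/40762.3432 = 216.893589.
Posterior SD = √σₙ² = √(4300.7364·2055.7156/40762.3432) = 14.7273.

14.7273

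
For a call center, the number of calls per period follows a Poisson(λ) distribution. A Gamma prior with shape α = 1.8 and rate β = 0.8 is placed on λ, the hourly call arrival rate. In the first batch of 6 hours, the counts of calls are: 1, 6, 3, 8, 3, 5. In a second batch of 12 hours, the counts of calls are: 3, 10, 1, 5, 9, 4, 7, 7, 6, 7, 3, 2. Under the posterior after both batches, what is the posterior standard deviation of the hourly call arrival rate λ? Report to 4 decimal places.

0.5096

With a Gamma(shape α, rate β) prior, the Poisson likelihood is conjugate: the posterior is Gamma(α + ΣXᵢ, β + n).
Batch 1: sum of counts S = 26 over n = 6 hours.
After batch 1: Gamma(α+S, β+n) = Gamma(1.8+26, 0.8+6) = Gamma(27.8, 6.8).
Batch 2: sum of counts S = 64 over n = 12 hours.
After batch 2: Gamma(α+S, β+n) = Gamma(27.8+64, 6.8+12) = Gamma(91.8, 18.8).
SD = √α/β = √91.8/18.8 = 0.5096.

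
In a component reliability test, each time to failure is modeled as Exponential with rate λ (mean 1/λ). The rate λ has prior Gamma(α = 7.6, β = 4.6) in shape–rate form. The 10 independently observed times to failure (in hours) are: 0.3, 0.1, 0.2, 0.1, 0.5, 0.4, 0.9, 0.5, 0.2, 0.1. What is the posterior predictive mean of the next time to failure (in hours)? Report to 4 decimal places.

0.4759

With a Gamma(shape α, rate β) prior on the exponential rate λ, the posterior after n observations with total T = Σxᵢ is Gamma(α+n, β+T).
Sum of observations T = 3.3 hours; n = 10.
Posterior: Gamma(7.6+10, 4.6+3.3) = Gamma(17.6, 7.9).
The predictive distribution for the next observation is Lomax; its mean is β/(α−1) = 7.9/16.6 = 0.4759.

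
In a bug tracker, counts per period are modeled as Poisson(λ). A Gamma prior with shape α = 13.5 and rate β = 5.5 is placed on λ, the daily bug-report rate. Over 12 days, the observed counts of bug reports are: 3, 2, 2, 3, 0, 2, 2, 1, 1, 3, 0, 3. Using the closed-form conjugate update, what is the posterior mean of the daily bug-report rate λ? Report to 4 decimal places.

2.0286

With a Gamma(shape α, rate β) prior, the Poisson likelihood is conjugate: the posterior is Gamma(α + ΣXᵢ, β + n).
Sum of counts S = 22 over n = 12 days.
Posterior: Gamma(α+S, β+n) = Gamma(13.5+22, 5.5+12) = Gamma(35.5, 17.5).
Posterior mean = α/β = 35.5/17.5 = 2.0286.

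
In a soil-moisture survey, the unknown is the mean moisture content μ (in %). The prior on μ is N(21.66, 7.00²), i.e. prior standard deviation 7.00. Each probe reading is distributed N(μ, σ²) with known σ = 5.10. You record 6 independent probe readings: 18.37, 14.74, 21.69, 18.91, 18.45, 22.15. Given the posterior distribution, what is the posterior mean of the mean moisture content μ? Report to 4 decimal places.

19.2637

For Normal data with known variance σ², a Normal(μ₀, σ₀²) prior on μ is conjugate. Posterior precision = 1/σ₀² + n/σ²; posterior mean is the precision-weighted average of μ₀ and x̄.
Σxᵢ = 18.37 + 14.74 + 21.69 + 18.91 + 18.45 + 22.15 = 114.31, so n·x̄ = 114.31.
σ₀² = 7.00² = 49, σ² = 5.10² = 26.01; σ² + n·σ₀² = 26.01 + 6·49 = 320.01.
Posterior mean = (μ₀/σ₀² + n·x̄/σ²)/(1/σ₀² + n/σ²) = (σ²·μ₀ + σ₀²·n·x̄)/(σ² + n·σ₀²) = (26.01·21.66 + 49·114.31)/320.01 = 6164.5666/320.01 = 19.2637.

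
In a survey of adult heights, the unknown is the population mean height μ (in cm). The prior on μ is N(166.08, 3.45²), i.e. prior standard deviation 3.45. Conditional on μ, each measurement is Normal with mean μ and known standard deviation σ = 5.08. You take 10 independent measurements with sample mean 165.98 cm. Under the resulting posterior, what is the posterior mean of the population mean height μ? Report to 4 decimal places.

For Normal data with known variance σ², a Normal(μ₀, σ₀²) prior on μ is conjugate. Posterior precision = 1/σ₀² + n/σ²; posterior mean is the precision-weighted average of μ₀ and x̄.
n·x̄ = 10·165.98 = 1659.8.
σ₀² = 3.45² = 11.9025, σ² = 5.08² = 25.8064; σ² + n·σ₀² = 25.8064 + 10·11.9025 = 144.8314.
Posterior mean = (μ₀/σ₀² + n·x̄/σ²)/(1/σ₀² + n/σ²) = (σ²·μ₀ + σ₀²·n·x̄)/(σ² + n·σ₀²) = (25.8064·166.08 + 11.9025·1659.8)/144.8314 = 24041.696412/144.8314 = 165.9978.

165.9978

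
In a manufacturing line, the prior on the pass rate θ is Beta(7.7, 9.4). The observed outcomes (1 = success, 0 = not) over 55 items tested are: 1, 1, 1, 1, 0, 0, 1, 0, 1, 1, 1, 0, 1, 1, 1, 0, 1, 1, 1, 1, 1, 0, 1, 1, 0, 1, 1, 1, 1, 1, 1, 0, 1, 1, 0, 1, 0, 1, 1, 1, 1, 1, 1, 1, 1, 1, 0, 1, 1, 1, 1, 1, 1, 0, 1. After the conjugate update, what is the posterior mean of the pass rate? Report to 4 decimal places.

The Beta prior is conjugate to a Binomial/Bernoulli likelihood; the update adds successes to α and failures to β.
Posterior: Beta(α+k, β+n−k) = Beta(7.7+43, 9.4+12) = Beta(50.7, 21.4).
Posterior mean = α/(α+β) = 50.7/72.1 = 0.7032.

0.7032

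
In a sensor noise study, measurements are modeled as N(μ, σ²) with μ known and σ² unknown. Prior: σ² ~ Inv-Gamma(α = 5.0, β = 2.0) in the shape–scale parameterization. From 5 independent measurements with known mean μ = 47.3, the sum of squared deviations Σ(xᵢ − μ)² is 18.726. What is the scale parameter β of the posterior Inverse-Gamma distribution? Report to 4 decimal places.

11.3630

With known mean μ and an Inverse-Gamma(α, β) prior on σ², the Normal likelihood is conjugate: posterior is Inv-Gamma(α + n/2, β + Σ(xᵢ−μ)²/2).
Posterior: Inv-Gamma(5.0 + 5/2, 2.0 + 18.726/2) = Inv-Gamma(7.50, 11.3630).
Posterior β = 11.3630.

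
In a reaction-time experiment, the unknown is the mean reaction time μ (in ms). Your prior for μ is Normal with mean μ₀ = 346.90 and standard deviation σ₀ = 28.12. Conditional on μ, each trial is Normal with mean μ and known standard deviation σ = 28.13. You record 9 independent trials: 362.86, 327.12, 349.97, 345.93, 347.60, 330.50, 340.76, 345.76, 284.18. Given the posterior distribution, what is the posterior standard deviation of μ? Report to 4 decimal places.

For Normal data with known variance σ², a Normal(μ₀, σ₀²) prior on μ is conjugate. Posterior precision = 1/σ₀² + n/σ²; posterior mean is the precision-weighted average of μ₀ and x̄.
σ₀² = 28.12² = 790.7344, σ² = 28.13² = 791.2969; σ² + n·σ₀² = 791.2969 + 9·790.7344 = 7907.9065.
Posterior precision = 1/σ₀² + n/σ² = 1/790.7344 + 9/791.2969 = (σ² + n·σ₀²)/(σ₀²σ²) = 7907.9065/(790.7344·791.2969); posterior variance σₙ² = σ₀²σ²/(σ² + n·σ₀²) = 790.7344·791.2969/7907.9065 = 79.124061.
Posterior SD = √σₙ² = √(790.7344·791.2969/7907.9065) = 8.8952.

8.8952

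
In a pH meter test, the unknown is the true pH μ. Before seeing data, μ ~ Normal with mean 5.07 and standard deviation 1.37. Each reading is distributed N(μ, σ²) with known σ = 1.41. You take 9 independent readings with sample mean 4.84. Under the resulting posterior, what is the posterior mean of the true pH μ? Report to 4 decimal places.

4.8642

For Normal data with known variance σ², a Normal(μ₀, σ₀²) prior on μ is conjugate. Posterior precision = 1/σ₀² + n/σ²; posterior mean is the precision-weighted average of μ₀ and x̄.
n·x̄ = 9·4.84 = 43.56.
σ₀² = 1.37² = 1.8769, σ² = 1.41² = 1.9881; σ² + n·σ₀² = 1.9881 + 9·1.8769 = 18.8802.
Posterior mean = (μ₀/σ₀² + n·x̄/σ²)/(1/σ₀² + n/σ²) = (σ²·μ₀ + σ₀²·n·x̄)/(σ² + n·σ₀²) = (1.9881·5.07 + 1.8769·43.56)/18.8802 = 91.837431/18.8802 = 4.8642.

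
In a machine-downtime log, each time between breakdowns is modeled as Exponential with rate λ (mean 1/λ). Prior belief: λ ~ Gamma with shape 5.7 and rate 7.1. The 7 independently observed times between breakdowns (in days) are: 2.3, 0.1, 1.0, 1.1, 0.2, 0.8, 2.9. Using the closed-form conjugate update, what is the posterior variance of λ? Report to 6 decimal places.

0.052862

With a Gamma(shape α, rate β) prior on the exponential rate λ, the posterior after n observations with total T = Σxᵢ is Gamma(α+n, β+T).
Sum of observations T = 8.4 days; n = 7.
Posterior: Gamma(5.7+7, 7.1+8.4) = Gamma(12.7, 15.5).
Var = α/β² = 0.052862.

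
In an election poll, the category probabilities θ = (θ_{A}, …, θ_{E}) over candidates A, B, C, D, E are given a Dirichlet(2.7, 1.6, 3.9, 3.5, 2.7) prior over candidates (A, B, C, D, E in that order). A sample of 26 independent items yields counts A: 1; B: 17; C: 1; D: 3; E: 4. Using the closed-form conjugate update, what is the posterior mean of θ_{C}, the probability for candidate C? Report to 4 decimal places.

The Dirichlet prior is conjugate to the Multinomial likelihood: each posterior αⱼ = prior αⱼ + observed count nⱼ.
Posterior concentration: (3.7, 18.6, 4.9, 6.5, 6.7), total = 40.4.
E[θ_{C}|data] = α_{C}/Σα = 4.9/40.4 = 0.1213.

0.1213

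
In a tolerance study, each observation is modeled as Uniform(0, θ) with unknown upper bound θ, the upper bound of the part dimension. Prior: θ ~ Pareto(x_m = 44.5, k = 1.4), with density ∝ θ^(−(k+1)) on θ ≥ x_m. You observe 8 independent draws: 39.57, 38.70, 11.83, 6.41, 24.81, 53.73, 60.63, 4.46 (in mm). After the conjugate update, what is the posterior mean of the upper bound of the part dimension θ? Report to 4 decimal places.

A Pareto(scale x_m, shape k) prior on the upper bound θ of Uniform(0, θ) is conjugate: posterior is Pareto(max(x_m, max xᵢ), k + n).
Sample maximum = 60.63; prior scale x_m = 44.5 → posterior scale = max = 60.63.
Posterior shape = 1.4 + 8 = 9.4.
E[θ|data] = k·x_m/(k−1) = 9.4·60.63/8.4 = 67.8479.

67.8479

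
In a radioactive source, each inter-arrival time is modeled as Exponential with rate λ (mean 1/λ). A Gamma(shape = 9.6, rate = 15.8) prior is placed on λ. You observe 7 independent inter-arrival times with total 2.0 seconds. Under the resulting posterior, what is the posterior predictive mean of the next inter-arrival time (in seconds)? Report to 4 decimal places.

With a Gamma(shape α, rate β) prior on the exponential rate λ, the posterior after n observations with total T = Σxᵢ is Gamma(α+n, β+T).
Posterior: Gamma(9.6+7, 15.8+2.0) = Gamma(16.6, 17.8).
The predictive distribution for the next observation is Lomax; its mean is β/(α−1) = 17.8/15.6 = 1.1410.

1.1410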